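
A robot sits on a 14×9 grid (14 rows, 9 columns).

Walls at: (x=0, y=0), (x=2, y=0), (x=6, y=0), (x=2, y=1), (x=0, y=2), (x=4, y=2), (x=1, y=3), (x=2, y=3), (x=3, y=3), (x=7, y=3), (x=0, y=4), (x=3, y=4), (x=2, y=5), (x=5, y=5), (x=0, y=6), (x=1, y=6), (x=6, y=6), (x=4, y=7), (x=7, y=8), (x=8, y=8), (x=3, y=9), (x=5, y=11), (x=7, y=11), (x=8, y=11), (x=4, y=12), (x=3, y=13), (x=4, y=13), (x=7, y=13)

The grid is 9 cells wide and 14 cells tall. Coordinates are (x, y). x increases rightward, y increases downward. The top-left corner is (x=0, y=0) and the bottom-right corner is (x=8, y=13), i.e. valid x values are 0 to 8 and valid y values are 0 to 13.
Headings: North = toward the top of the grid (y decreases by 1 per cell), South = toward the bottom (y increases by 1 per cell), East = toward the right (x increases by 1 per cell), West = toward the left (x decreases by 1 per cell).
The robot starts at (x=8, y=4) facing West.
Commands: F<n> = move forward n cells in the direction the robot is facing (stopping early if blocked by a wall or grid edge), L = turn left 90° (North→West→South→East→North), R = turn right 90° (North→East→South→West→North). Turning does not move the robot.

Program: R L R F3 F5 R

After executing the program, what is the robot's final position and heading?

Start: (x=8, y=4), facing West
  R: turn right, now facing North
  L: turn left, now facing West
  R: turn right, now facing North
  F3: move forward 3, now at (x=8, y=1)
  F5: move forward 1/5 (blocked), now at (x=8, y=0)
  R: turn right, now facing East
Final: (x=8, y=0), facing East

Answer: Final position: (x=8, y=0), facing East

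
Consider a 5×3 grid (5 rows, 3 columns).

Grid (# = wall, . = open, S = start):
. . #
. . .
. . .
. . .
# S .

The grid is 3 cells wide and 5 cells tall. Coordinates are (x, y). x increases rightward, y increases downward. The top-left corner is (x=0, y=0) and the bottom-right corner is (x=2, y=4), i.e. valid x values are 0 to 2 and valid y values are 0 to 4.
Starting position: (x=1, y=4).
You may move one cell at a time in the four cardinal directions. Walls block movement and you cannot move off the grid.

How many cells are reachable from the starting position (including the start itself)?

Answer: Reachable cells: 13

Derivation:
BFS flood-fill from (x=1, y=4):
  Distance 0: (x=1, y=4)
  Distance 1: (x=1, y=3), (x=2, y=4)
  Distance 2: (x=1, y=2), (x=0, y=3), (x=2, y=3)
  Distance 3: (x=1, y=1), (x=0, y=2), (x=2, y=2)
  Distance 4: (x=1, y=0), (x=0, y=1), (x=2, y=1)
  Distance 5: (x=0, y=0)
Total reachable: 13 (grid has 13 open cells total)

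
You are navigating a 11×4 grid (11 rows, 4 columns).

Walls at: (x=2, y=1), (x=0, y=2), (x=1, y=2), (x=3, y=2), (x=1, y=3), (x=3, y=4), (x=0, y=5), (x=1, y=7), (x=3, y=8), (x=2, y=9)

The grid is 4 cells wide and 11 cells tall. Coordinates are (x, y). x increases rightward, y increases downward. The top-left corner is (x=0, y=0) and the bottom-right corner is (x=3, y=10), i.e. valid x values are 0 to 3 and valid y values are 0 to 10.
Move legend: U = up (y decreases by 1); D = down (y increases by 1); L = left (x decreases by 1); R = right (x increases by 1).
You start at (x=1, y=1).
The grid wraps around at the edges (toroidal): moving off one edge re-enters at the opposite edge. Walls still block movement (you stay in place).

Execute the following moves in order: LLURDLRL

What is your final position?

Start: (x=1, y=1)
  L (left): (x=1, y=1) -> (x=0, y=1)
  L (left): (x=0, y=1) -> (x=3, y=1)
  U (up): (x=3, y=1) -> (x=3, y=0)
  R (right): (x=3, y=0) -> (x=0, y=0)
  D (down): (x=0, y=0) -> (x=0, y=1)
  L (left): (x=0, y=1) -> (x=3, y=1)
  R (right): (x=3, y=1) -> (x=0, y=1)
  L (left): (x=0, y=1) -> (x=3, y=1)
Final: (x=3, y=1)

Answer: Final position: (x=3, y=1)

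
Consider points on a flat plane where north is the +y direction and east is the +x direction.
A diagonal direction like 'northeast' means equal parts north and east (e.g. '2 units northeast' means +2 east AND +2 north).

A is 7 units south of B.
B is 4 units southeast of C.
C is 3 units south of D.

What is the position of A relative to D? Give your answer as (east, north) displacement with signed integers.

Place D at the origin (east=0, north=0).
  C is 3 units south of D: delta (east=+0, north=-3); C at (east=0, north=-3).
  B is 4 units southeast of C: delta (east=+4, north=-4); B at (east=4, north=-7).
  A is 7 units south of B: delta (east=+0, north=-7); A at (east=4, north=-14).
Therefore A relative to D: (east=4, north=-14).

Answer: A is at (east=4, north=-14) relative to D.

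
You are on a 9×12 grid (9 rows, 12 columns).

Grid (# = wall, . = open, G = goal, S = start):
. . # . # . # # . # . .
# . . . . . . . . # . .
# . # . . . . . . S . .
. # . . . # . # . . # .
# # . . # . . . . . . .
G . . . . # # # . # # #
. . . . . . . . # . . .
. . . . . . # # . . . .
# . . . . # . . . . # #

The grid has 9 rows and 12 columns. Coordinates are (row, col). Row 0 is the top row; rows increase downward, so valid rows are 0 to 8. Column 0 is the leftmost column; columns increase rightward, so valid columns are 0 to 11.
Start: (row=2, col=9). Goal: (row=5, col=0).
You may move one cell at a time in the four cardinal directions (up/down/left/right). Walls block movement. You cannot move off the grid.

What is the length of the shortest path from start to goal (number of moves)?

BFS from (row=2, col=9) until reaching (row=5, col=0):
  Distance 0: (row=2, col=9)
  Distance 1: (row=2, col=8), (row=2, col=10), (row=3, col=9)
  Distance 2: (row=1, col=8), (row=1, col=10), (row=2, col=7), (row=2, col=11), (row=3, col=8), (row=4, col=9)
  Distance 3: (row=0, col=8), (row=0, col=10), (row=1, col=7), (row=1, col=11), (row=2, col=6), (row=3, col=11), (row=4, col=8), (row=4, col=10)
  Distance 4: (row=0, col=11), (row=1, col=6), (row=2, col=5), (row=3, col=6), (row=4, col=7), (row=4, col=11), (row=5, col=8)
  Distance 5: (row=1, col=5), (row=2, col=4), (row=4, col=6)
  Distance 6: (row=0, col=5), (row=1, col=4), (row=2, col=3), (row=3, col=4), (row=4, col=5)
  Distance 7: (row=1, col=3), (row=3, col=3)
  Distance 8: (row=0, col=3), (row=1, col=2), (row=3, col=2), (row=4, col=3)
  Distance 9: (row=1, col=1), (row=4, col=2), (row=5, col=3)
  Distance 10: (row=0, col=1), (row=2, col=1), (row=5, col=2), (row=5, col=4), (row=6, col=3)
  Distance 11: (row=0, col=0), (row=5, col=1), (row=6, col=2), (row=6, col=4), (row=7, col=3)
  Distance 12: (row=5, col=0), (row=6, col=1), (row=6, col=5), (row=7, col=2), (row=7, col=4), (row=8, col=3)  <- goal reached here
One shortest path (12 moves): (row=2, col=9) -> (row=2, col=8) -> (row=2, col=7) -> (row=2, col=6) -> (row=2, col=5) -> (row=2, col=4) -> (row=2, col=3) -> (row=3, col=3) -> (row=3, col=2) -> (row=4, col=2) -> (row=5, col=2) -> (row=5, col=1) -> (row=5, col=0)

Answer: Shortest path length: 12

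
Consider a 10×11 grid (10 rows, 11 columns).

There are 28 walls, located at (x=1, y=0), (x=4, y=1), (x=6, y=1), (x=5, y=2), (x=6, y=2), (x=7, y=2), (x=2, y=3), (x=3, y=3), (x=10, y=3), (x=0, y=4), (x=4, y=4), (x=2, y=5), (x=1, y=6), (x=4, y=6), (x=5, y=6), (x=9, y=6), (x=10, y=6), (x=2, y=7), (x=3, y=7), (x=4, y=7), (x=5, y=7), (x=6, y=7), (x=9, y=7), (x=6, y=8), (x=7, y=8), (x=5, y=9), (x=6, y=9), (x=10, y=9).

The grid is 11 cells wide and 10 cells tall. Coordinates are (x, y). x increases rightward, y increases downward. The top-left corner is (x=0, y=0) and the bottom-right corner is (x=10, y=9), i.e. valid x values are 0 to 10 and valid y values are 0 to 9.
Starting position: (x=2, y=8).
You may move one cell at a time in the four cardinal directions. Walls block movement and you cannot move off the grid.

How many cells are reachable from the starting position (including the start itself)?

Answer: Reachable cells: 82

Derivation:
BFS flood-fill from (x=2, y=8):
  Distance 0: (x=2, y=8)
  Distance 1: (x=1, y=8), (x=3, y=8), (x=2, y=9)
  Distance 2: (x=1, y=7), (x=0, y=8), (x=4, y=8), (x=1, y=9), (x=3, y=9)
  Distance 3: (x=0, y=7), (x=5, y=8), (x=0, y=9), (x=4, y=9)
  Distance 4: (x=0, y=6)
  Distance 5: (x=0, y=5)
  Distance 6: (x=1, y=5)
  Distance 7: (x=1, y=4)
  Distance 8: (x=1, y=3), (x=2, y=4)
  Distance 9: (x=1, y=2), (x=0, y=3), (x=3, y=4)
  Distance 10: (x=1, y=1), (x=0, y=2), (x=2, y=2), (x=3, y=5)
  Distance 11: (x=0, y=1), (x=2, y=1), (x=3, y=2), (x=4, y=5), (x=3, y=6)
  Distance 12: (x=0, y=0), (x=2, y=0), (x=3, y=1), (x=4, y=2), (x=5, y=5), (x=2, y=6)
  Distance 13: (x=3, y=0), (x=4, y=3), (x=5, y=4), (x=6, y=5)
  Distance 14: (x=4, y=0), (x=5, y=3), (x=6, y=4), (x=7, y=5), (x=6, y=6)
  Distance 15: (x=5, y=0), (x=6, y=3), (x=7, y=4), (x=8, y=5), (x=7, y=6)
  Distance 16: (x=6, y=0), (x=5, y=1), (x=7, y=3), (x=8, y=4), (x=9, y=5), (x=8, y=6), (x=7, y=7)
  Distance 17: (x=7, y=0), (x=8, y=3), (x=9, y=4), (x=10, y=5), (x=8, y=7)
  Distance 18: (x=8, y=0), (x=7, y=1), (x=8, y=2), (x=9, y=3), (x=10, y=4), (x=8, y=8)
  Distance 19: (x=9, y=0), (x=8, y=1), (x=9, y=2), (x=9, y=8), (x=8, y=9)
  Distance 20: (x=10, y=0), (x=9, y=1), (x=10, y=2), (x=10, y=8), (x=7, y=9), (x=9, y=9)
  Distance 21: (x=10, y=1), (x=10, y=7)
Total reachable: 82 (grid has 82 open cells total)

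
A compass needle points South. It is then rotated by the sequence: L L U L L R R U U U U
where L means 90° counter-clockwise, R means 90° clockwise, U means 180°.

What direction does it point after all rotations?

Start: South
  L (left (90° counter-clockwise)) -> East
  L (left (90° counter-clockwise)) -> North
  U (U-turn (180°)) -> South
  L (left (90° counter-clockwise)) -> East
  L (left (90° counter-clockwise)) -> North
  R (right (90° clockwise)) -> East
  R (right (90° clockwise)) -> South
  U (U-turn (180°)) -> North
  U (U-turn (180°)) -> South
  U (U-turn (180°)) -> North
  U (U-turn (180°)) -> South
Final: South

Answer: Final heading: South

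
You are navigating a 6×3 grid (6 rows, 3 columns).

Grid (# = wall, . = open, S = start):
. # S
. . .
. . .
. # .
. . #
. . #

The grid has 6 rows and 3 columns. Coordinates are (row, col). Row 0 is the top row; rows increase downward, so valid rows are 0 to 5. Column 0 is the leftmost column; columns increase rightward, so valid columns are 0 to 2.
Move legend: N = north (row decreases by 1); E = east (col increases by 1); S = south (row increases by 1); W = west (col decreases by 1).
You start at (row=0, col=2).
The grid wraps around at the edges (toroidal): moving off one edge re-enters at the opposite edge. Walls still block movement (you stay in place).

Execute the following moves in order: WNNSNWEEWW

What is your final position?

Start: (row=0, col=2)
  W (west): blocked, stay at (row=0, col=2)
  N (north): blocked, stay at (row=0, col=2)
  N (north): blocked, stay at (row=0, col=2)
  S (south): (row=0, col=2) -> (row=1, col=2)
  N (north): (row=1, col=2) -> (row=0, col=2)
  W (west): blocked, stay at (row=0, col=2)
  E (east): (row=0, col=2) -> (row=0, col=0)
  E (east): blocked, stay at (row=0, col=0)
  W (west): (row=0, col=0) -> (row=0, col=2)
  W (west): blocked, stay at (row=0, col=2)
Final: (row=0, col=2)

Answer: Final position: (row=0, col=2)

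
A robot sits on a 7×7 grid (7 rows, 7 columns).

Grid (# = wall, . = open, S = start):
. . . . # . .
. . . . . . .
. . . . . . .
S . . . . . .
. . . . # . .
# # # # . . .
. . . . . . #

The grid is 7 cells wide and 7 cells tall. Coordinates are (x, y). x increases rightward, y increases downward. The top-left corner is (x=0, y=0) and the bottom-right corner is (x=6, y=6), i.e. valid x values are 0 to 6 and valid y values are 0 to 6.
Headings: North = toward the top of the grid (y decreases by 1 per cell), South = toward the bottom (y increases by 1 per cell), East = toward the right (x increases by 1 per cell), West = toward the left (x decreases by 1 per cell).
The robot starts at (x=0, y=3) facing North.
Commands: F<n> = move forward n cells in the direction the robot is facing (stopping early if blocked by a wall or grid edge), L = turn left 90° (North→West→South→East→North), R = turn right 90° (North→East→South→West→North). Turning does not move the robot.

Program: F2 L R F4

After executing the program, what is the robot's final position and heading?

Answer: Final position: (x=0, y=0), facing North

Derivation:
Start: (x=0, y=3), facing North
  F2: move forward 2, now at (x=0, y=1)
  L: turn left, now facing West
  R: turn right, now facing North
  F4: move forward 1/4 (blocked), now at (x=0, y=0)
Final: (x=0, y=0), facing North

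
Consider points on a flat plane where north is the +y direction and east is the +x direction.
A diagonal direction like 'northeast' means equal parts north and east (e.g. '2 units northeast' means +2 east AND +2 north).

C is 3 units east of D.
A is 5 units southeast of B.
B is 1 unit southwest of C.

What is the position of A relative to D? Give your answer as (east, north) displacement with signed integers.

Answer: A is at (east=7, north=-6) relative to D.

Derivation:
Place D at the origin (east=0, north=0).
  C is 3 units east of D: delta (east=+3, north=+0); C at (east=3, north=0).
  B is 1 unit southwest of C: delta (east=-1, north=-1); B at (east=2, north=-1).
  A is 5 units southeast of B: delta (east=+5, north=-5); A at (east=7, north=-6).
Therefore A relative to D: (east=7, north=-6).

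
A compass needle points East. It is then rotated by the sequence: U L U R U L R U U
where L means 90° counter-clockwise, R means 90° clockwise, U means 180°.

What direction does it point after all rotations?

Start: East
  U (U-turn (180°)) -> West
  L (left (90° counter-clockwise)) -> South
  U (U-turn (180°)) -> North
  R (right (90° clockwise)) -> East
  U (U-turn (180°)) -> West
  L (left (90° counter-clockwise)) -> South
  R (right (90° clockwise)) -> West
  U (U-turn (180°)) -> East
  U (U-turn (180°)) -> West
Final: West

Answer: Final heading: West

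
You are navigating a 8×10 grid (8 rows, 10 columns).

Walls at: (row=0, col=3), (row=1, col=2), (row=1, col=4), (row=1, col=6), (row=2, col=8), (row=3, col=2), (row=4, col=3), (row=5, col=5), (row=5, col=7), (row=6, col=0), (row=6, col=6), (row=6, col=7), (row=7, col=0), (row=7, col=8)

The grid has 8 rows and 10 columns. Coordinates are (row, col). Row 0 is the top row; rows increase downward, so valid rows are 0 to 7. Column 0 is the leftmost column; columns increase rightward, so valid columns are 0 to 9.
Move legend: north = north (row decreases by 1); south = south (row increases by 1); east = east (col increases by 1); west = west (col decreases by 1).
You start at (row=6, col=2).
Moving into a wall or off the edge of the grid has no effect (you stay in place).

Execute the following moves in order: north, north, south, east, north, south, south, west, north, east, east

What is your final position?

Answer: Final position: (row=6, col=4)

Derivation:
Start: (row=6, col=2)
  north (north): (row=6, col=2) -> (row=5, col=2)
  north (north): (row=5, col=2) -> (row=4, col=2)
  south (south): (row=4, col=2) -> (row=5, col=2)
  east (east): (row=5, col=2) -> (row=5, col=3)
  north (north): blocked, stay at (row=5, col=3)
  south (south): (row=5, col=3) -> (row=6, col=3)
  south (south): (row=6, col=3) -> (row=7, col=3)
  west (west): (row=7, col=3) -> (row=7, col=2)
  north (north): (row=7, col=2) -> (row=6, col=2)
  east (east): (row=6, col=2) -> (row=6, col=3)
  east (east): (row=6, col=3) -> (row=6, col=4)
Final: (row=6, col=4)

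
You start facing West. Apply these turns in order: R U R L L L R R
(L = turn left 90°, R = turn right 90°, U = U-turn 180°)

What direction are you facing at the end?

Answer: Final heading: South

Derivation:
Start: West
  R (right (90° clockwise)) -> North
  U (U-turn (180°)) -> South
  R (right (90° clockwise)) -> West
  L (left (90° counter-clockwise)) -> South
  L (left (90° counter-clockwise)) -> East
  L (left (90° counter-clockwise)) -> North
  R (right (90° clockwise)) -> East
  R (right (90° clockwise)) -> South
Final: South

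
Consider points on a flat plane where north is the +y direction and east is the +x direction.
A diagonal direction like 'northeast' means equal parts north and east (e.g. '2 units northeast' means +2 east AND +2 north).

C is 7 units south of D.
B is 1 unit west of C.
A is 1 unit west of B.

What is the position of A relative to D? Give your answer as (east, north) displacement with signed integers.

Answer: A is at (east=-2, north=-7) relative to D.

Derivation:
Place D at the origin (east=0, north=0).
  C is 7 units south of D: delta (east=+0, north=-7); C at (east=0, north=-7).
  B is 1 unit west of C: delta (east=-1, north=+0); B at (east=-1, north=-7).
  A is 1 unit west of B: delta (east=-1, north=+0); A at (east=-2, north=-7).
Therefore A relative to D: (east=-2, north=-7).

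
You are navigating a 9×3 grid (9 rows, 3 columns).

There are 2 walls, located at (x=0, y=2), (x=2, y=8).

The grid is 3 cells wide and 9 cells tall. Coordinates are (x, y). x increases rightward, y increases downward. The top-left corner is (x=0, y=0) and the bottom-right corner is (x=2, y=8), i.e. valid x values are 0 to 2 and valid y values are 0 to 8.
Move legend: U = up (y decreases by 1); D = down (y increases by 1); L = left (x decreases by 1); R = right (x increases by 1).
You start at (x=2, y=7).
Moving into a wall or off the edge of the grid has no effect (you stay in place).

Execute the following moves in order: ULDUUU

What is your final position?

Start: (x=2, y=7)
  U (up): (x=2, y=7) -> (x=2, y=6)
  L (left): (x=2, y=6) -> (x=1, y=6)
  D (down): (x=1, y=6) -> (x=1, y=7)
  U (up): (x=1, y=7) -> (x=1, y=6)
  U (up): (x=1, y=6) -> (x=1, y=5)
  U (up): (x=1, y=5) -> (x=1, y=4)
Final: (x=1, y=4)

Answer: Final position: (x=1, y=4)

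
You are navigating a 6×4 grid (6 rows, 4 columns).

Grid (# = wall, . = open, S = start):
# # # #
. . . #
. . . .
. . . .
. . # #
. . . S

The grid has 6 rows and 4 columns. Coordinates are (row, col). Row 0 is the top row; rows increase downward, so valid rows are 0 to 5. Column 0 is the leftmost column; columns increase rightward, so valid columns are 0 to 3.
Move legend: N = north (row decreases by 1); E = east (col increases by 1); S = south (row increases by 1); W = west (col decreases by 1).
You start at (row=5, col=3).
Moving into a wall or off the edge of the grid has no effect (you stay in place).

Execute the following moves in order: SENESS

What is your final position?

Answer: Final position: (row=5, col=3)

Derivation:
Start: (row=5, col=3)
  S (south): blocked, stay at (row=5, col=3)
  E (east): blocked, stay at (row=5, col=3)
  N (north): blocked, stay at (row=5, col=3)
  E (east): blocked, stay at (row=5, col=3)
  S (south): blocked, stay at (row=5, col=3)
  S (south): blocked, stay at (row=5, col=3)
Final: (row=5, col=3)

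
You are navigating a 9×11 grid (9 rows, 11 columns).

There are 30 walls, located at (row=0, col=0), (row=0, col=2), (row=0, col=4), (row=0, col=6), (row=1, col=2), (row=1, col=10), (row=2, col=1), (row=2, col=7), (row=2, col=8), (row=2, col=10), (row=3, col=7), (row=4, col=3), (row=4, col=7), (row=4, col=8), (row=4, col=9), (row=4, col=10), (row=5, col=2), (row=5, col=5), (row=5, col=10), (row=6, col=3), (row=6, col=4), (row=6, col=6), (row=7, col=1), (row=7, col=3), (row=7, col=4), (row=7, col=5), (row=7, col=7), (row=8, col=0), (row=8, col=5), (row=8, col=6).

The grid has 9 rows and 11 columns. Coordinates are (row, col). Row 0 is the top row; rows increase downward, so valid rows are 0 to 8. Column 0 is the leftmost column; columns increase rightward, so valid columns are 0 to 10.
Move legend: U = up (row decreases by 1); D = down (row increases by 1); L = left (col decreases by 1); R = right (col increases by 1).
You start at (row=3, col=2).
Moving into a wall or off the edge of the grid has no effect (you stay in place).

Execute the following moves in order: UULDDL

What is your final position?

Answer: Final position: (row=4, col=1)

Derivation:
Start: (row=3, col=2)
  U (up): (row=3, col=2) -> (row=2, col=2)
  U (up): blocked, stay at (row=2, col=2)
  L (left): blocked, stay at (row=2, col=2)
  D (down): (row=2, col=2) -> (row=3, col=2)
  D (down): (row=3, col=2) -> (row=4, col=2)
  L (left): (row=4, col=2) -> (row=4, col=1)
Final: (row=4, col=1)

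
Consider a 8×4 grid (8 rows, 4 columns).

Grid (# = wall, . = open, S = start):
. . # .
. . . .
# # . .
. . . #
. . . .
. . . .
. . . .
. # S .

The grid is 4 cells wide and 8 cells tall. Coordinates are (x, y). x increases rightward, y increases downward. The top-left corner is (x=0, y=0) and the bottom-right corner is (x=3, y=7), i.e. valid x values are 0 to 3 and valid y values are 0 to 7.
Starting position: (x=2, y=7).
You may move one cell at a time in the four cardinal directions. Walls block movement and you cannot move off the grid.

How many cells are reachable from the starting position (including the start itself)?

Answer: Reachable cells: 27

Derivation:
BFS flood-fill from (x=2, y=7):
  Distance 0: (x=2, y=7)
  Distance 1: (x=2, y=6), (x=3, y=7)
  Distance 2: (x=2, y=5), (x=1, y=6), (x=3, y=6)
  Distance 3: (x=2, y=4), (x=1, y=5), (x=3, y=5), (x=0, y=6)
  Distance 4: (x=2, y=3), (x=1, y=4), (x=3, y=4), (x=0, y=5), (x=0, y=7)
  Distance 5: (x=2, y=2), (x=1, y=3), (x=0, y=4)
  Distance 6: (x=2, y=1), (x=3, y=2), (x=0, y=3)
  Distance 7: (x=1, y=1), (x=3, y=1)
  Distance 8: (x=1, y=0), (x=3, y=0), (x=0, y=1)
  Distance 9: (x=0, y=0)
Total reachable: 27 (grid has 27 open cells total)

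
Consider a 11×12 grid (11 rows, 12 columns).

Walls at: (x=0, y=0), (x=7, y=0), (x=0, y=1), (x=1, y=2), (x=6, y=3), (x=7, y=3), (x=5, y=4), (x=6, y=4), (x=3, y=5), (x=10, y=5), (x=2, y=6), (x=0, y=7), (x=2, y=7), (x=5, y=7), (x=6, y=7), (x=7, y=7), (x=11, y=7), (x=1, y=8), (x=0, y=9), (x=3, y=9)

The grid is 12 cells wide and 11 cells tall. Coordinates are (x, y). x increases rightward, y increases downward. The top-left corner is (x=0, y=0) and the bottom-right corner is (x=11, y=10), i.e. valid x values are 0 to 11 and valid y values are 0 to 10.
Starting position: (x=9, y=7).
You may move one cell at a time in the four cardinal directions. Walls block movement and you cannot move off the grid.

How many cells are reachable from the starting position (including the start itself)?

BFS flood-fill from (x=9, y=7):
  Distance 0: (x=9, y=7)
  Distance 1: (x=9, y=6), (x=8, y=7), (x=10, y=7), (x=9, y=8)
  Distance 2: (x=9, y=5), (x=8, y=6), (x=10, y=6), (x=8, y=8), (x=10, y=8), (x=9, y=9)
  Distance 3: (x=9, y=4), (x=8, y=5), (x=7, y=6), (x=11, y=6), (x=7, y=8), (x=11, y=8), (x=8, y=9), (x=10, y=9), (x=9, y=10)
  Distance 4: (x=9, y=3), (x=8, y=4), (x=10, y=4), (x=7, y=5), (x=11, y=5), (x=6, y=6), (x=6, y=8), (x=7, y=9), (x=11, y=9), (x=8, y=10), (x=10, y=10)
  Distance 5: (x=9, y=2), (x=8, y=3), (x=10, y=3), (x=7, y=4), (x=11, y=4), (x=6, y=5), (x=5, y=6), (x=5, y=8), (x=6, y=9), (x=7, y=10), (x=11, y=10)
  Distance 6: (x=9, y=1), (x=8, y=2), (x=10, y=2), (x=11, y=3), (x=5, y=5), (x=4, y=6), (x=4, y=8), (x=5, y=9), (x=6, y=10)
  Distance 7: (x=9, y=0), (x=8, y=1), (x=10, y=1), (x=7, y=2), (x=11, y=2), (x=4, y=5), (x=3, y=6), (x=4, y=7), (x=3, y=8), (x=4, y=9), (x=5, y=10)
  Distance 8: (x=8, y=0), (x=10, y=0), (x=7, y=1), (x=11, y=1), (x=6, y=2), (x=4, y=4), (x=3, y=7), (x=2, y=8), (x=4, y=10)
  Distance 9: (x=11, y=0), (x=6, y=1), (x=5, y=2), (x=4, y=3), (x=3, y=4), (x=2, y=9), (x=3, y=10)
  Distance 10: (x=6, y=0), (x=5, y=1), (x=4, y=2), (x=3, y=3), (x=5, y=3), (x=2, y=4), (x=1, y=9), (x=2, y=10)
  Distance 11: (x=5, y=0), (x=4, y=1), (x=3, y=2), (x=2, y=3), (x=1, y=4), (x=2, y=5), (x=1, y=10)
  Distance 12: (x=4, y=0), (x=3, y=1), (x=2, y=2), (x=1, y=3), (x=0, y=4), (x=1, y=5), (x=0, y=10)
  Distance 13: (x=3, y=0), (x=2, y=1), (x=0, y=3), (x=0, y=5), (x=1, y=6)
  Distance 14: (x=2, y=0), (x=1, y=1), (x=0, y=2), (x=0, y=6), (x=1, y=7)
  Distance 15: (x=1, y=0)
Total reachable: 111 (grid has 112 open cells total)

Answer: Reachable cells: 111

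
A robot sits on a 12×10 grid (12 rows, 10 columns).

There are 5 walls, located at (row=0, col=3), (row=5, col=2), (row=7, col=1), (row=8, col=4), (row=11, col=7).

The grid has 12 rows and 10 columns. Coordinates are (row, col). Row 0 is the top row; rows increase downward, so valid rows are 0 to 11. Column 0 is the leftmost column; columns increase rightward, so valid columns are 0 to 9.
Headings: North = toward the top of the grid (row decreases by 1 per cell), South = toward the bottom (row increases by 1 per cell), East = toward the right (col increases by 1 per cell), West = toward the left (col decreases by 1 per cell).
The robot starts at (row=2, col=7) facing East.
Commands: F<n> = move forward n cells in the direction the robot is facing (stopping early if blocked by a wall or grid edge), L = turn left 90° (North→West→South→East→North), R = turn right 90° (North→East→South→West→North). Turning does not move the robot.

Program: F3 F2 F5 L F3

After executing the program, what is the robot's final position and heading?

Start: (row=2, col=7), facing East
  F3: move forward 2/3 (blocked), now at (row=2, col=9)
  F2: move forward 0/2 (blocked), now at (row=2, col=9)
  F5: move forward 0/5 (blocked), now at (row=2, col=9)
  L: turn left, now facing North
  F3: move forward 2/3 (blocked), now at (row=0, col=9)
Final: (row=0, col=9), facing North

Answer: Final position: (row=0, col=9), facing North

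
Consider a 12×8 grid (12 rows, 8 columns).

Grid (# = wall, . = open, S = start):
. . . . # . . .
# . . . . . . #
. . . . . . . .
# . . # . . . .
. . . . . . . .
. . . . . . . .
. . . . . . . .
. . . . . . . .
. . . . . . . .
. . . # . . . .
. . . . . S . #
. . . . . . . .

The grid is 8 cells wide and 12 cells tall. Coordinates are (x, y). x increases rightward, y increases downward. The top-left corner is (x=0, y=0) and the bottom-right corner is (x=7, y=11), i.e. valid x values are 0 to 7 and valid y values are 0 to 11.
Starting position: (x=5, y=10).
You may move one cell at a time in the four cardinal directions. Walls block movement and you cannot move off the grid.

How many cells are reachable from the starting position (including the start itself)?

BFS flood-fill from (x=5, y=10):
  Distance 0: (x=5, y=10)
  Distance 1: (x=5, y=9), (x=4, y=10), (x=6, y=10), (x=5, y=11)
  Distance 2: (x=5, y=8), (x=4, y=9), (x=6, y=9), (x=3, y=10), (x=4, y=11), (x=6, y=11)
  Distance 3: (x=5, y=7), (x=4, y=8), (x=6, y=8), (x=7, y=9), (x=2, y=10), (x=3, y=11), (x=7, y=11)
  Distance 4: (x=5, y=6), (x=4, y=7), (x=6, y=7), (x=3, y=8), (x=7, y=8), (x=2, y=9), (x=1, y=10), (x=2, y=11)
  Distance 5: (x=5, y=5), (x=4, y=6), (x=6, y=6), (x=3, y=7), (x=7, y=7), (x=2, y=8), (x=1, y=9), (x=0, y=10), (x=1, y=11)
  Distance 6: (x=5, y=4), (x=4, y=5), (x=6, y=5), (x=3, y=6), (x=7, y=6), (x=2, y=7), (x=1, y=8), (x=0, y=9), (x=0, y=11)
  Distance 7: (x=5, y=3), (x=4, y=4), (x=6, y=4), (x=3, y=5), (x=7, y=5), (x=2, y=6), (x=1, y=7), (x=0, y=8)
  Distance 8: (x=5, y=2), (x=4, y=3), (x=6, y=3), (x=3, y=4), (x=7, y=4), (x=2, y=5), (x=1, y=6), (x=0, y=7)
  Distance 9: (x=5, y=1), (x=4, y=2), (x=6, y=2), (x=7, y=3), (x=2, y=4), (x=1, y=5), (x=0, y=6)
  Distance 10: (x=5, y=0), (x=4, y=1), (x=6, y=1), (x=3, y=2), (x=7, y=2), (x=2, y=3), (x=1, y=4), (x=0, y=5)
  Distance 11: (x=6, y=0), (x=3, y=1), (x=2, y=2), (x=1, y=3), (x=0, y=4)
  Distance 12: (x=3, y=0), (x=7, y=0), (x=2, y=1), (x=1, y=2)
  Distance 13: (x=2, y=0), (x=1, y=1), (x=0, y=2)
  Distance 14: (x=1, y=0)
  Distance 15: (x=0, y=0)
Total reachable: 89 (grid has 89 open cells total)

Answer: Reachable cells: 89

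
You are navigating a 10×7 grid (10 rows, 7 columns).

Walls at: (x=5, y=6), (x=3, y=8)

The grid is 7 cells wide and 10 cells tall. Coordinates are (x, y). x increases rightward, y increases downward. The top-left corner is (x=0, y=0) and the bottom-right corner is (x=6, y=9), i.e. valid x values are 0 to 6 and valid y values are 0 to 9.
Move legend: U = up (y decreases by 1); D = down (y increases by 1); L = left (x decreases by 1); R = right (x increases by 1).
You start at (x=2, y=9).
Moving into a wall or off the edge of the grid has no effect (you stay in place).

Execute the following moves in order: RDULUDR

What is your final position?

Answer: Final position: (x=3, y=9)

Derivation:
Start: (x=2, y=9)
  R (right): (x=2, y=9) -> (x=3, y=9)
  D (down): blocked, stay at (x=3, y=9)
  U (up): blocked, stay at (x=3, y=9)
  L (left): (x=3, y=9) -> (x=2, y=9)
  U (up): (x=2, y=9) -> (x=2, y=8)
  D (down): (x=2, y=8) -> (x=2, y=9)
  R (right): (x=2, y=9) -> (x=3, y=9)
Final: (x=3, y=9)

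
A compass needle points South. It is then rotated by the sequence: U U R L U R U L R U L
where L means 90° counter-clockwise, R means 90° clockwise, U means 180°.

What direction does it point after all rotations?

Start: South
  U (U-turn (180°)) -> North
  U (U-turn (180°)) -> South
  R (right (90° clockwise)) -> West
  L (left (90° counter-clockwise)) -> South
  U (U-turn (180°)) -> North
  R (right (90° clockwise)) -> East
  U (U-turn (180°)) -> West
  L (left (90° counter-clockwise)) -> South
  R (right (90° clockwise)) -> West
  U (U-turn (180°)) -> East
  L (left (90° counter-clockwise)) -> North
Final: North

Answer: Final heading: North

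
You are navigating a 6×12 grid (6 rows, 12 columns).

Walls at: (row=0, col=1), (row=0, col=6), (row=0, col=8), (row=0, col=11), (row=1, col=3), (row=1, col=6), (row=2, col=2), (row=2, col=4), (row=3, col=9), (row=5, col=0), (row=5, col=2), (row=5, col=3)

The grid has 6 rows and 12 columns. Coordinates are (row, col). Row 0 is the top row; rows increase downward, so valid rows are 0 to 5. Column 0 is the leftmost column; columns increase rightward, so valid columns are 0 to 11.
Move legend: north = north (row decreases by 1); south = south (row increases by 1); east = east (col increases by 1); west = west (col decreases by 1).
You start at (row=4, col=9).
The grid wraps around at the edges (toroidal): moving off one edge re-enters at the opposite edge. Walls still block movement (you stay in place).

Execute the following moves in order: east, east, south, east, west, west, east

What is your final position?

Start: (row=4, col=9)
  east (east): (row=4, col=9) -> (row=4, col=10)
  east (east): (row=4, col=10) -> (row=4, col=11)
  south (south): (row=4, col=11) -> (row=5, col=11)
  east (east): blocked, stay at (row=5, col=11)
  west (west): (row=5, col=11) -> (row=5, col=10)
  west (west): (row=5, col=10) -> (row=5, col=9)
  east (east): (row=5, col=9) -> (row=5, col=10)
Final: (row=5, col=10)

Answer: Final position: (row=5, col=10)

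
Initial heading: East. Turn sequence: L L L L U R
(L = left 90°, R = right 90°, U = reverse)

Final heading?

Start: East
  L (left (90° counter-clockwise)) -> North
  L (left (90° counter-clockwise)) -> West
  L (left (90° counter-clockwise)) -> South
  L (left (90° counter-clockwise)) -> East
  U (U-turn (180°)) -> West
  R (right (90° clockwise)) -> North
Final: North

Answer: Final heading: North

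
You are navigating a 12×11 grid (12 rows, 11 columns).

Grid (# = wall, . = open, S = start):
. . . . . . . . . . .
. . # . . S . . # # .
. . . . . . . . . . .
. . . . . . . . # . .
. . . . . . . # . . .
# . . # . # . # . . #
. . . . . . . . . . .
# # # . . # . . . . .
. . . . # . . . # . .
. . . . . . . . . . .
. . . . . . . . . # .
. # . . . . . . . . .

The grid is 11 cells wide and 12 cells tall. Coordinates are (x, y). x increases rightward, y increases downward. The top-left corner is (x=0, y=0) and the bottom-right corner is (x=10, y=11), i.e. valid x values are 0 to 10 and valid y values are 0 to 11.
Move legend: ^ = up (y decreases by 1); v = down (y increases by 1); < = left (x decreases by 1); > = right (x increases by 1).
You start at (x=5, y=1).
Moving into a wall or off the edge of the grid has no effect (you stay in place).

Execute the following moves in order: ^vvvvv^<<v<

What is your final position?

Answer: Final position: (x=2, y=4)

Derivation:
Start: (x=5, y=1)
  ^ (up): (x=5, y=1) -> (x=5, y=0)
  v (down): (x=5, y=0) -> (x=5, y=1)
  v (down): (x=5, y=1) -> (x=5, y=2)
  v (down): (x=5, y=2) -> (x=5, y=3)
  v (down): (x=5, y=3) -> (x=5, y=4)
  v (down): blocked, stay at (x=5, y=4)
  ^ (up): (x=5, y=4) -> (x=5, y=3)
  < (left): (x=5, y=3) -> (x=4, y=3)
  < (left): (x=4, y=3) -> (x=3, y=3)
  v (down): (x=3, y=3) -> (x=3, y=4)
  < (left): (x=3, y=4) -> (x=2, y=4)
Final: (x=2, y=4)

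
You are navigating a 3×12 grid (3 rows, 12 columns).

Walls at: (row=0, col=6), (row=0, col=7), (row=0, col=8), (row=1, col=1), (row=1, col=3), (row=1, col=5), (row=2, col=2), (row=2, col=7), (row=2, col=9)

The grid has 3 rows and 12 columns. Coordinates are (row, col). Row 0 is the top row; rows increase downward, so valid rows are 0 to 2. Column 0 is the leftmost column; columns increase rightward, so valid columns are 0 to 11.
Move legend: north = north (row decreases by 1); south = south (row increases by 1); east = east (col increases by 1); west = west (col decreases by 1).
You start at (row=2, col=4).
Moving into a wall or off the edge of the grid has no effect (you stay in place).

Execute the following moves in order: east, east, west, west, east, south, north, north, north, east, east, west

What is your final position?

Answer: Final position: (row=2, col=5)

Derivation:
Start: (row=2, col=4)
  east (east): (row=2, col=4) -> (row=2, col=5)
  east (east): (row=2, col=5) -> (row=2, col=6)
  west (west): (row=2, col=6) -> (row=2, col=5)
  west (west): (row=2, col=5) -> (row=2, col=4)
  east (east): (row=2, col=4) -> (row=2, col=5)
  south (south): blocked, stay at (row=2, col=5)
  [×3]north (north): blocked, stay at (row=2, col=5)
  east (east): (row=2, col=5) -> (row=2, col=6)
  east (east): blocked, stay at (row=2, col=6)
  west (west): (row=2, col=6) -> (row=2, col=5)
Final: (row=2, col=5)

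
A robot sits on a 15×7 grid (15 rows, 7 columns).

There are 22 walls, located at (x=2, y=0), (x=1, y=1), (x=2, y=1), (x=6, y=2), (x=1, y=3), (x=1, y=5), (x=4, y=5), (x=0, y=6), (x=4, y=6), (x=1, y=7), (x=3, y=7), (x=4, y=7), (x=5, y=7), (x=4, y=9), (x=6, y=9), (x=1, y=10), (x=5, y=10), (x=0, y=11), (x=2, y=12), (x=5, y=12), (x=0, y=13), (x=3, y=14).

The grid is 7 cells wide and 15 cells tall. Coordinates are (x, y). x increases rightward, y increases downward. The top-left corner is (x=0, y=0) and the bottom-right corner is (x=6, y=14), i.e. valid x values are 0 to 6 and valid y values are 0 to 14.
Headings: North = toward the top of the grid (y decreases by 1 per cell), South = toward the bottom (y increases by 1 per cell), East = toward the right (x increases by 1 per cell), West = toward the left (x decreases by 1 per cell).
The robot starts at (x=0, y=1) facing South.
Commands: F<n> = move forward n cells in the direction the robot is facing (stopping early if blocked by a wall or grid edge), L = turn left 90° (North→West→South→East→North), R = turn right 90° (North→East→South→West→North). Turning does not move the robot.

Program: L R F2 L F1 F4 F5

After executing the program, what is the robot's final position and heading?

Start: (x=0, y=1), facing South
  L: turn left, now facing East
  R: turn right, now facing South
  F2: move forward 2, now at (x=0, y=3)
  L: turn left, now facing East
  F1: move forward 0/1 (blocked), now at (x=0, y=3)
  F4: move forward 0/4 (blocked), now at (x=0, y=3)
  F5: move forward 0/5 (blocked), now at (x=0, y=3)
Final: (x=0, y=3), facing East

Answer: Final position: (x=0, y=3), facing East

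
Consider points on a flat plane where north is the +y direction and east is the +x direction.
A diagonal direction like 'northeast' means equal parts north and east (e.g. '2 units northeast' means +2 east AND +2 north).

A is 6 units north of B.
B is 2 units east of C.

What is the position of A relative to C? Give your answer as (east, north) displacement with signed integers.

Answer: A is at (east=2, north=6) relative to C.

Derivation:
Place C at the origin (east=0, north=0).
  B is 2 units east of C: delta (east=+2, north=+0); B at (east=2, north=0).
  A is 6 units north of B: delta (east=+0, north=+6); A at (east=2, north=6).
Therefore A relative to C: (east=2, north=6).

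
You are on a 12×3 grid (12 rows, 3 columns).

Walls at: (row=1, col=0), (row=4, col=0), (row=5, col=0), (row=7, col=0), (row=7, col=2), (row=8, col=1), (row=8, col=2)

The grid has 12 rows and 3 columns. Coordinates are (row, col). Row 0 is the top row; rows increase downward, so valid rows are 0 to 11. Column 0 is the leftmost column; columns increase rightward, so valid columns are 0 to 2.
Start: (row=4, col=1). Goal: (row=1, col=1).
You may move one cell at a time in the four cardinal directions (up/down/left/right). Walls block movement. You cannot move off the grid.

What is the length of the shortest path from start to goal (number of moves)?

BFS from (row=4, col=1) until reaching (row=1, col=1):
  Distance 0: (row=4, col=1)
  Distance 1: (row=3, col=1), (row=4, col=2), (row=5, col=1)
  Distance 2: (row=2, col=1), (row=3, col=0), (row=3, col=2), (row=5, col=2), (row=6, col=1)
  Distance 3: (row=1, col=1), (row=2, col=0), (row=2, col=2), (row=6, col=0), (row=6, col=2), (row=7, col=1)  <- goal reached here
One shortest path (3 moves): (row=4, col=1) -> (row=3, col=1) -> (row=2, col=1) -> (row=1, col=1)

Answer: Shortest path length: 3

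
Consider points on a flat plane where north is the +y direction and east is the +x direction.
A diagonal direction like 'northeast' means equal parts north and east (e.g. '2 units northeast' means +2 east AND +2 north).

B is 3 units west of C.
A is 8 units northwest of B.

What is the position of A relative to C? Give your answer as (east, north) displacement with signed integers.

Place C at the origin (east=0, north=0).
  B is 3 units west of C: delta (east=-3, north=+0); B at (east=-3, north=0).
  A is 8 units northwest of B: delta (east=-8, north=+8); A at (east=-11, north=8).
Therefore A relative to C: (east=-11, north=8).

Answer: A is at (east=-11, north=8) relative to C.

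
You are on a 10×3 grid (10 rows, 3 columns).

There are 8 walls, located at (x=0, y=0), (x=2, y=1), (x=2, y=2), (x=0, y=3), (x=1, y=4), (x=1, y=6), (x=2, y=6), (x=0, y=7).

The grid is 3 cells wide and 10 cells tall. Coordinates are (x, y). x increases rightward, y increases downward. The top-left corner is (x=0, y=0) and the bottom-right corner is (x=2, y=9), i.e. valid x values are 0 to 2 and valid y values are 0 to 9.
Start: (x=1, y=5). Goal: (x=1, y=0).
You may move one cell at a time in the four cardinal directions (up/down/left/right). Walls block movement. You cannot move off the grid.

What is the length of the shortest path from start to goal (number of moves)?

Answer: Shortest path length: 7

Derivation:
BFS from (x=1, y=5) until reaching (x=1, y=0):
  Distance 0: (x=1, y=5)
  Distance 1: (x=0, y=5), (x=2, y=5)
  Distance 2: (x=0, y=4), (x=2, y=4), (x=0, y=6)
  Distance 3: (x=2, y=3)
  Distance 4: (x=1, y=3)
  Distance 5: (x=1, y=2)
  Distance 6: (x=1, y=1), (x=0, y=2)
  Distance 7: (x=1, y=0), (x=0, y=1)  <- goal reached here
One shortest path (7 moves): (x=1, y=5) -> (x=2, y=5) -> (x=2, y=4) -> (x=2, y=3) -> (x=1, y=3) -> (x=1, y=2) -> (x=1, y=1) -> (x=1, y=0)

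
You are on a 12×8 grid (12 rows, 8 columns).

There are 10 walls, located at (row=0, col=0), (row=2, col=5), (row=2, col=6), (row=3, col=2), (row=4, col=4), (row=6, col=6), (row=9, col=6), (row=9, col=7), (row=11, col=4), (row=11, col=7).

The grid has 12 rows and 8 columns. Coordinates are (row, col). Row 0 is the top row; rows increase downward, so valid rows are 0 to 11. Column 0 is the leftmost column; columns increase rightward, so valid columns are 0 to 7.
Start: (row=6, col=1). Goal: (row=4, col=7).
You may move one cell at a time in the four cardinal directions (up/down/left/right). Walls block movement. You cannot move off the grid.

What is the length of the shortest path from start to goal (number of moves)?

BFS from (row=6, col=1) until reaching (row=4, col=7):
  Distance 0: (row=6, col=1)
  Distance 1: (row=5, col=1), (row=6, col=0), (row=6, col=2), (row=7, col=1)
  Distance 2: (row=4, col=1), (row=5, col=0), (row=5, col=2), (row=6, col=3), (row=7, col=0), (row=7, col=2), (row=8, col=1)
  Distance 3: (row=3, col=1), (row=4, col=0), (row=4, col=2), (row=5, col=3), (row=6, col=4), (row=7, col=3), (row=8, col=0), (row=8, col=2), (row=9, col=1)
  Distance 4: (row=2, col=1), (row=3, col=0), (row=4, col=3), (row=5, col=4), (row=6, col=5), (row=7, col=4), (row=8, col=3), (row=9, col=0), (row=9, col=2), (row=10, col=1)
  Distance 5: (row=1, col=1), (row=2, col=0), (row=2, col=2), (row=3, col=3), (row=5, col=5), (row=7, col=5), (row=8, col=4), (row=9, col=3), (row=10, col=0), (row=10, col=2), (row=11, col=1)
  Distance 6: (row=0, col=1), (row=1, col=0), (row=1, col=2), (row=2, col=3), (row=3, col=4), (row=4, col=5), (row=5, col=6), (row=7, col=6), (row=8, col=5), (row=9, col=4), (row=10, col=3), (row=11, col=0), (row=11, col=2)
  Distance 7: (row=0, col=2), (row=1, col=3), (row=2, col=4), (row=3, col=5), (row=4, col=6), (row=5, col=7), (row=7, col=7), (row=8, col=6), (row=9, col=5), (row=10, col=4), (row=11, col=3)
  Distance 8: (row=0, col=3), (row=1, col=4), (row=3, col=6), (row=4, col=7), (row=6, col=7), (row=8, col=7), (row=10, col=5)  <- goal reached here
One shortest path (8 moves): (row=6, col=1) -> (row=6, col=2) -> (row=6, col=3) -> (row=6, col=4) -> (row=6, col=5) -> (row=5, col=5) -> (row=5, col=6) -> (row=5, col=7) -> (row=4, col=7)

Answer: Shortest path length: 8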